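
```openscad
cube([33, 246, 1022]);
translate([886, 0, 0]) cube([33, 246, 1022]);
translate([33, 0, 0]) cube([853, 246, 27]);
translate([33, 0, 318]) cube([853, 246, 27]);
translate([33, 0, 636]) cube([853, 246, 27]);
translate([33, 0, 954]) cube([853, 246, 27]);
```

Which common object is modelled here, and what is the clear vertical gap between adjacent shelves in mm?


A bookshelf. The clear shelf gap is 291 mm.

Two tall side panels with 4 horizontal boards between them — a bookshelf. The first two shelf undersides are at z = 0 and z = 318; with shelf thickness 27, the clear gap is 318 − 0 − 27 = 291 mm.


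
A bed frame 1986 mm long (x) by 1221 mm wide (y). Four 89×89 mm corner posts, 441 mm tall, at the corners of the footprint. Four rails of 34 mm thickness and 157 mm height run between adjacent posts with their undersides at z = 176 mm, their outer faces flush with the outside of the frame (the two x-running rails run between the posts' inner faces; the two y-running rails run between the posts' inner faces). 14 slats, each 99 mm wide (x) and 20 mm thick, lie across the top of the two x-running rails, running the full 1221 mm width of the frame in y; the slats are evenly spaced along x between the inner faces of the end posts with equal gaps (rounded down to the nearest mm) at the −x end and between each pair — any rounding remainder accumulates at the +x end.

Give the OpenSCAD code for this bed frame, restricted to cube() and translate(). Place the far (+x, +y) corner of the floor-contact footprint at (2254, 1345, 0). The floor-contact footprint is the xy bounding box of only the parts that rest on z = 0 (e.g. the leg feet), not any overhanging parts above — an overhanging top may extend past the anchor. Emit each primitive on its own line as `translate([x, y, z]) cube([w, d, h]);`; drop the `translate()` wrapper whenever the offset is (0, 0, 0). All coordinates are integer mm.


translate([268, 124, 0]) cube([89, 89, 441]);
translate([268, 1256, 0]) cube([89, 89, 441]);
translate([2165, 124, 0]) cube([89, 89, 441]);
translate([2165, 1256, 0]) cube([89, 89, 441]);
translate([357, 124, 176]) cube([1808, 34, 157]);
translate([357, 1311, 176]) cube([1808, 34, 157]);
translate([268, 213, 176]) cube([34, 1043, 157]);
translate([2220, 213, 176]) cube([34, 1043, 157]);
translate([385, 124, 333]) cube([99, 1221, 20]);
translate([512, 124, 333]) cube([99, 1221, 20]);
translate([639, 124, 333]) cube([99, 1221, 20]);
translate([766, 124, 333]) cube([99, 1221, 20]);
translate([893, 124, 333]) cube([99, 1221, 20]);
translate([1020, 124, 333]) cube([99, 1221, 20]);
translate([1147, 124, 333]) cube([99, 1221, 20]);
translate([1274, 124, 333]) cube([99, 1221, 20]);
translate([1401, 124, 333]) cube([99, 1221, 20]);
translate([1528, 124, 333]) cube([99, 1221, 20]);
translate([1655, 124, 333]) cube([99, 1221, 20]);
translate([1782, 124, 333]) cube([99, 1221, 20]);
translate([1909, 124, 333]) cube([99, 1221, 20]);
translate([2036, 124, 333]) cube([99, 1221, 20]);


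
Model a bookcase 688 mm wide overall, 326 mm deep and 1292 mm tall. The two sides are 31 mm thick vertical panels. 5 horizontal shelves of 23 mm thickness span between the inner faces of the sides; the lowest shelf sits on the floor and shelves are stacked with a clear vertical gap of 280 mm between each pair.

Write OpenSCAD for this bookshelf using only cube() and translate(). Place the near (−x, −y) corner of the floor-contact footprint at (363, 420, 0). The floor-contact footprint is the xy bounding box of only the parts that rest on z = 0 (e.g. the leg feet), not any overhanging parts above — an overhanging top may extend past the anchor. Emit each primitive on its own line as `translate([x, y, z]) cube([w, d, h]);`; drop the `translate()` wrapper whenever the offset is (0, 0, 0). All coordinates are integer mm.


translate([363, 420, 0]) cube([31, 326, 1292]);
translate([1020, 420, 0]) cube([31, 326, 1292]);
translate([394, 420, 0]) cube([626, 326, 23]);
translate([394, 420, 303]) cube([626, 326, 23]);
translate([394, 420, 606]) cube([626, 326, 23]);
translate([394, 420, 909]) cube([626, 326, 23]);
translate([394, 420, 1212]) cube([626, 326, 23]);


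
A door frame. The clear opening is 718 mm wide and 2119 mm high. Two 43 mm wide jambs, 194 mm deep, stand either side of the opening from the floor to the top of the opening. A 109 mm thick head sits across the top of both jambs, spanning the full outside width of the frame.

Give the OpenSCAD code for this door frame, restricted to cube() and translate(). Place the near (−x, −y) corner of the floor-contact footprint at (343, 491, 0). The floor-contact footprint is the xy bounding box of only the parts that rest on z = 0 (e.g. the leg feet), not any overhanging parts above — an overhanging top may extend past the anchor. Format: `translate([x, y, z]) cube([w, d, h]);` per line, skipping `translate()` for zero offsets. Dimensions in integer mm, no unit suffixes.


translate([343, 491, 0]) cube([43, 194, 2119]);
translate([1104, 491, 0]) cube([43, 194, 2119]);
translate([343, 491, 2119]) cube([804, 194, 109]);


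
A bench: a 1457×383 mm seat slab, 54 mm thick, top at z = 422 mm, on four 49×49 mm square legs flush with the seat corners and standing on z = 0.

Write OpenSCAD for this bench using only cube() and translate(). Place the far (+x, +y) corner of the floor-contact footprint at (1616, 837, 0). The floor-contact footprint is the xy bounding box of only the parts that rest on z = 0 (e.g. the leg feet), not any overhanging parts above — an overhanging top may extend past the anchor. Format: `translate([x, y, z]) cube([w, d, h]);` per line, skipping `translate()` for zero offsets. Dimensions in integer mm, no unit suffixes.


translate([159, 454, 368]) cube([1457, 383, 54]);
translate([159, 454, 0]) cube([49, 49, 368]);
translate([159, 788, 0]) cube([49, 49, 368]);
translate([1567, 454, 0]) cube([49, 49, 368]);
translate([1567, 788, 0]) cube([49, 49, 368]);


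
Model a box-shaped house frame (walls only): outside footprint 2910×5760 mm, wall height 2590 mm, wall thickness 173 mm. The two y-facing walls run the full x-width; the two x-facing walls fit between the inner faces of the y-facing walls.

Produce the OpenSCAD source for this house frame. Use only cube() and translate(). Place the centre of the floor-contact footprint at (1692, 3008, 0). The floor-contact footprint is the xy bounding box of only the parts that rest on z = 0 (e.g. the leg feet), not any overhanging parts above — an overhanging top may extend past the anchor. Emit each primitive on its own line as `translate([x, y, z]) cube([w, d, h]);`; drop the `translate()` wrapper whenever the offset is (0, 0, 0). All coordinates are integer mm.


translate([237, 128, 0]) cube([2910, 173, 2590]);
translate([237, 5715, 0]) cube([2910, 173, 2590]);
translate([237, 301, 0]) cube([173, 5414, 2590]);
translate([2974, 301, 0]) cube([173, 5414, 2590]);


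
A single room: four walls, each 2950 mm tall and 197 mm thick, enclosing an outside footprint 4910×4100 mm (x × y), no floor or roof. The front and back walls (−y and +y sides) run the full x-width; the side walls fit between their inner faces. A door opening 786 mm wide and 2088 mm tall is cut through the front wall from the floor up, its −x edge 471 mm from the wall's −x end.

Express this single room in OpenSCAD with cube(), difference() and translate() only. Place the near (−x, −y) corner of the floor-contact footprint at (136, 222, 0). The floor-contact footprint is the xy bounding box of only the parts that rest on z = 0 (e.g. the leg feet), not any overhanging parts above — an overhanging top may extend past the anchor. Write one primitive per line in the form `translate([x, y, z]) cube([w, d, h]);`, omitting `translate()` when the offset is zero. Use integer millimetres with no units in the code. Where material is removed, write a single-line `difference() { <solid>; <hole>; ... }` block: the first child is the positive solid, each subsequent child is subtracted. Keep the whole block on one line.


difference() { translate([136, 222, 0]) cube([4910, 197, 2950]); translate([607, 222, 0]) cube([786, 197, 2088]); }
translate([136, 4125, 0]) cube([4910, 197, 2950]);
translate([136, 419, 0]) cube([197, 3706, 2950]);
translate([4849, 419, 0]) cube([197, 3706, 2950]);


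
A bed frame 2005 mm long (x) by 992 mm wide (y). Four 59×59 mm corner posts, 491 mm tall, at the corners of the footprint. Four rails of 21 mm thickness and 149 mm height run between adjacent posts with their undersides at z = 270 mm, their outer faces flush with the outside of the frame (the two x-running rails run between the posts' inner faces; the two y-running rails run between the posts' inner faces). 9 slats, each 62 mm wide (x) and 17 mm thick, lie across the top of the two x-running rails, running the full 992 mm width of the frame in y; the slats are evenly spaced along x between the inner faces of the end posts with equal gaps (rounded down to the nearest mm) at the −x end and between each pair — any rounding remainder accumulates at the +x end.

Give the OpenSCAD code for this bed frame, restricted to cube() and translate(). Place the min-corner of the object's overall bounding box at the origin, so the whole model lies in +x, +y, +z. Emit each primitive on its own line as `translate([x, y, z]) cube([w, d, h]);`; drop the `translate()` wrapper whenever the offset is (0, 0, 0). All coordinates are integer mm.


// slat z = rail_z + rail_h = 270 + 149 = 419
// slat gap = ⌊(1887 − 9·62) / 10⌋ = 132
cube([59, 59, 491]);
translate([0, 933, 0]) cube([59, 59, 491]);
translate([1946, 0, 0]) cube([59, 59, 491]);
translate([1946, 933, 0]) cube([59, 59, 491]);
translate([59, 0, 270]) cube([1887, 21, 149]);
translate([59, 971, 270]) cube([1887, 21, 149]);
translate([0, 59, 270]) cube([21, 874, 149]);
translate([1984, 59, 270]) cube([21, 874, 149]);
translate([191, 0, 419]) cube([62, 992, 17]);
translate([385, 0, 419]) cube([62, 992, 17]);
translate([579, 0, 419]) cube([62, 992, 17]);
translate([773, 0, 419]) cube([62, 992, 17]);
translate([967, 0, 419]) cube([62, 992, 17]);
translate([1161, 0, 419]) cube([62, 992, 17]);
translate([1355, 0, 419]) cube([62, 992, 17]);
translate([1549, 0, 419]) cube([62, 992, 17]);
translate([1743, 0, 419]) cube([62, 992, 17]);


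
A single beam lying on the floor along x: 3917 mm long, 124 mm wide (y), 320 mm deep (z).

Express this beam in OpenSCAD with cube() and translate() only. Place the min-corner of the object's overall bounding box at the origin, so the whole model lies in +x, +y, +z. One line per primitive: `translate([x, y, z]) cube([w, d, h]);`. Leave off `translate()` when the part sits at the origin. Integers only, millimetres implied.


cube([3917, 124, 320]);


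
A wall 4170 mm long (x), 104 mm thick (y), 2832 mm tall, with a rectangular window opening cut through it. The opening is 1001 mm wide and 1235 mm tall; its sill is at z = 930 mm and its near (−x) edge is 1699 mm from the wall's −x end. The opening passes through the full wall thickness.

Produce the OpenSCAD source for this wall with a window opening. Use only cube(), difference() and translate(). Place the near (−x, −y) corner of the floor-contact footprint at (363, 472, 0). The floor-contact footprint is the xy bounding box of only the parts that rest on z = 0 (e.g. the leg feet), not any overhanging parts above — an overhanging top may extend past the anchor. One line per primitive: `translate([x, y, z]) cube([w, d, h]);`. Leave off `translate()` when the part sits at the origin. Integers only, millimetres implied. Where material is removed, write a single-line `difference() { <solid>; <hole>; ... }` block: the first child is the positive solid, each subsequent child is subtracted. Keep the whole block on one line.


difference() { translate([363, 472, 0]) cube([4170, 104, 2832]); translate([2062, 472, 930]) cube([1001, 104, 1235]); }


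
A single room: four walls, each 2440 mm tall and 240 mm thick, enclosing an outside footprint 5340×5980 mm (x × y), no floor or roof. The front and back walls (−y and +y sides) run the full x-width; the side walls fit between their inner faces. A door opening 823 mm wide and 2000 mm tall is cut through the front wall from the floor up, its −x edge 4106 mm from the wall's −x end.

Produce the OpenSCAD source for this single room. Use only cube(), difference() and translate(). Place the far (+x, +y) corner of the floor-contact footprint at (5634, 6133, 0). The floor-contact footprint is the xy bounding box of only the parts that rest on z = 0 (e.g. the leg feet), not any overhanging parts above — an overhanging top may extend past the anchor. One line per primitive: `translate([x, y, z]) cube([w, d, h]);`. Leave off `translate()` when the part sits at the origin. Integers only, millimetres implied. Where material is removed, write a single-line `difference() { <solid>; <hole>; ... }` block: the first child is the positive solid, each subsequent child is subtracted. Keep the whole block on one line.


difference() { translate([294, 153, 0]) cube([5340, 240, 2440]); translate([4400, 153, 0]) cube([823, 240, 2000]); }
translate([294, 5893, 0]) cube([5340, 240, 2440]);
translate([294, 393, 0]) cube([240, 5500, 2440]);
translate([5394, 393, 0]) cube([240, 5500, 2440]);


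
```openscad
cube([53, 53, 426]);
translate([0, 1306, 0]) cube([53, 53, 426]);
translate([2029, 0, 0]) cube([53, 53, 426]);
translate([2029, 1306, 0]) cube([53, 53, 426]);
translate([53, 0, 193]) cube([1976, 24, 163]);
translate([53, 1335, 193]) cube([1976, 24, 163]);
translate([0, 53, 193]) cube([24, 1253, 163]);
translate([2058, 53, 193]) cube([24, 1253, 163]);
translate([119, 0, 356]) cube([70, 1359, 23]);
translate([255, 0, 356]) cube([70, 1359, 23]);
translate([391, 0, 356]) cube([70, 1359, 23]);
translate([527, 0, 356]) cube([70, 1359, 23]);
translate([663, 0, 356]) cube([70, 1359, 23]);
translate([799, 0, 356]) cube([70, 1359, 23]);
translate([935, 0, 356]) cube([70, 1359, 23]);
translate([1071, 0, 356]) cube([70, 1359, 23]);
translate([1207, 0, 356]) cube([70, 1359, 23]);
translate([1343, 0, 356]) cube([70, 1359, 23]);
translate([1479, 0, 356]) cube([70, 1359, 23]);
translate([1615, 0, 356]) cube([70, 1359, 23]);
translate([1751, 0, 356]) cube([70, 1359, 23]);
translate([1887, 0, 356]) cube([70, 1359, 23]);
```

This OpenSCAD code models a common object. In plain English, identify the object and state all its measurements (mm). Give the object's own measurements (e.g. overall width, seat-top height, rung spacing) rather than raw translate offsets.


A bed frame 2082 mm long (x) by 1359 mm wide (y). Four 53×53 mm corner posts, 426 mm tall, at the corners of the footprint. Four rails of 24 mm thickness and 163 mm height run between adjacent posts with their undersides at z = 193 mm, their outer faces flush with the outside of the frame (the two x-running rails run between the posts' inner faces; the two y-running rails run between the posts' inner faces). 14 slats, each 70 mm wide (x) and 23 mm thick, lie across the top of the two x-running rails, running the full 1359 mm width of the frame in y; along x they sit between the end posts with a 66 mm gap after the −x posts and between neighbouring slats, leaving 72 mm before the +x posts.


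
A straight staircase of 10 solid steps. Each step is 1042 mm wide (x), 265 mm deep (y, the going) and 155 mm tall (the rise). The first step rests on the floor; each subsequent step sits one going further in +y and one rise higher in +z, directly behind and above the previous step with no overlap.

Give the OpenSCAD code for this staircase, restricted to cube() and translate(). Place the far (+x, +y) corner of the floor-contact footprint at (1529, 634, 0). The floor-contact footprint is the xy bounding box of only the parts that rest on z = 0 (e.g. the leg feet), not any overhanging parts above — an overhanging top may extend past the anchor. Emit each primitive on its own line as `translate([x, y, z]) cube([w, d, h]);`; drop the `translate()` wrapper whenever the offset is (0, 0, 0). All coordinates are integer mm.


translate([487, 369, 0]) cube([1042, 265, 155]);
translate([487, 634, 155]) cube([1042, 265, 155]);
translate([487, 899, 310]) cube([1042, 265, 155]);
translate([487, 1164, 465]) cube([1042, 265, 155]);
translate([487, 1429, 620]) cube([1042, 265, 155]);
translate([487, 1694, 775]) cube([1042, 265, 155]);
translate([487, 1959, 930]) cube([1042, 265, 155]);
translate([487, 2224, 1085]) cube([1042, 265, 155]);
translate([487, 2489, 1240]) cube([1042, 265, 155]);
translate([487, 2754, 1395]) cube([1042, 265, 155]);


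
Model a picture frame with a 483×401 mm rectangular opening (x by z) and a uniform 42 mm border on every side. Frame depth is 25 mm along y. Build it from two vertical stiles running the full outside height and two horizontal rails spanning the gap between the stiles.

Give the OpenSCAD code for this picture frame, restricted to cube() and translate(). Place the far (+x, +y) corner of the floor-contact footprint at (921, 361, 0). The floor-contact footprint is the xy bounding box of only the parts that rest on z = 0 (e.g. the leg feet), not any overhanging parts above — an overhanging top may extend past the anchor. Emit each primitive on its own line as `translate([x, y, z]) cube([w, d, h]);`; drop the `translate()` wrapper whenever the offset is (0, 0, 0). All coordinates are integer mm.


translate([354, 336, 0]) cube([42, 25, 485]);
translate([879, 336, 0]) cube([42, 25, 485]);
translate([396, 336, 0]) cube([483, 25, 42]);
translate([396, 336, 443]) cube([483, 25, 42]);


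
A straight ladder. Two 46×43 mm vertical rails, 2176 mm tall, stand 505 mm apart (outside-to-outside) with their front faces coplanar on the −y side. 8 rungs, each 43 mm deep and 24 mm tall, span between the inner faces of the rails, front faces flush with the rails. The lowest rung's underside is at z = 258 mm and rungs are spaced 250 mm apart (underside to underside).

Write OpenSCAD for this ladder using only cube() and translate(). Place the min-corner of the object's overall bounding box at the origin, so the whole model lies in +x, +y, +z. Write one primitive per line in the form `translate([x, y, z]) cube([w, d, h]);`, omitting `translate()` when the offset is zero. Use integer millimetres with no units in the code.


// rung span = 505 - 2*46 = 413
// rung[k] z = 258 + k*250
cube([46, 43, 2176]);
translate([459, 0, 0]) cube([46, 43, 2176]);
translate([46, 0, 258]) cube([413, 43, 24]);
translate([46, 0, 508]) cube([413, 43, 24]);
translate([46, 0, 758]) cube([413, 43, 24]);
translate([46, 0, 1008]) cube([413, 43, 24]);
translate([46, 0, 1258]) cube([413, 43, 24]);
translate([46, 0, 1508]) cube([413, 43, 24]);
translate([46, 0, 1758]) cube([413, 43, 24]);
translate([46, 0, 2008]) cube([413, 43, 24]);


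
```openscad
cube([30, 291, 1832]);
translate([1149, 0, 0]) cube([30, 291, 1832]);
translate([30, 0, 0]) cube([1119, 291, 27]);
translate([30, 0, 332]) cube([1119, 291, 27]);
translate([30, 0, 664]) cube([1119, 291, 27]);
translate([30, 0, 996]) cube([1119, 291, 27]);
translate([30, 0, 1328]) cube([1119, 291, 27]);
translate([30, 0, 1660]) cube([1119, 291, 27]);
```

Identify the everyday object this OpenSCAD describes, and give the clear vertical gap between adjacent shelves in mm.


A bookshelf. The clear shelf gap is 305 mm.

Two tall side panels with 6 horizontal boards between them — a bookshelf. The first two shelf undersides are at z = 0 and z = 332; with shelf thickness 27, the clear gap is 332 − 0 − 27 = 305 mm.


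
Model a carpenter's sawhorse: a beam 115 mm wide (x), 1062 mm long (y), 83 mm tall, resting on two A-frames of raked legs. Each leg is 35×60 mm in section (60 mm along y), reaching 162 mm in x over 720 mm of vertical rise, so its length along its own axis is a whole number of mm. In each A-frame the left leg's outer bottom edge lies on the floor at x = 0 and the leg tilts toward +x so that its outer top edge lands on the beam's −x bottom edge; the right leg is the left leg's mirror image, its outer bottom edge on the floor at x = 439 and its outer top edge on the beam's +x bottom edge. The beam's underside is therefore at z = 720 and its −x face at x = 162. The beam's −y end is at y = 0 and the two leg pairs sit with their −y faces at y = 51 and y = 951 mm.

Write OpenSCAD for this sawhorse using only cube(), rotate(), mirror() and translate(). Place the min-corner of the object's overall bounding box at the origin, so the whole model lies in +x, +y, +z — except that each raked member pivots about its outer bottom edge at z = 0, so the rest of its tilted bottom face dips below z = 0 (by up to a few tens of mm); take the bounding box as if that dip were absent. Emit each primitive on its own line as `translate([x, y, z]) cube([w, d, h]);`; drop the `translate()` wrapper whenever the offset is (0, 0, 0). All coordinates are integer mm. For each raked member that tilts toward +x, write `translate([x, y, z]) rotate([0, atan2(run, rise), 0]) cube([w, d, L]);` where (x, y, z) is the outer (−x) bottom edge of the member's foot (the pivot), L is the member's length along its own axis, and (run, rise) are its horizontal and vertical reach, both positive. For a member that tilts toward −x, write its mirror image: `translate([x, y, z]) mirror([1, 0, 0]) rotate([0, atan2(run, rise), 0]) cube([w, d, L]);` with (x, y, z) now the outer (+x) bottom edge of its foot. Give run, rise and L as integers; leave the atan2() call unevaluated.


// leg length = √(162² + 720²) = 738
// right-leg outer foot x = 2·162 + 115 = 439
// beam min-corner = (162, 0, 720)
translate([162, 0, 720]) cube([115, 1062, 83]);
translate([0, 51, 0]) rotate([0, atan2(162, 720), 0]) cube([35, 60, 738]);
translate([439, 51, 0]) mirror([1, 0, 0]) rotate([0, atan2(162, 720), 0]) cube([35, 60, 738]);
translate([0, 951, 0]) rotate([0, atan2(162, 720), 0]) cube([35, 60, 738]);
translate([439, 951, 0]) mirror([1, 0, 0]) rotate([0, atan2(162, 720), 0]) cube([35, 60, 738]);


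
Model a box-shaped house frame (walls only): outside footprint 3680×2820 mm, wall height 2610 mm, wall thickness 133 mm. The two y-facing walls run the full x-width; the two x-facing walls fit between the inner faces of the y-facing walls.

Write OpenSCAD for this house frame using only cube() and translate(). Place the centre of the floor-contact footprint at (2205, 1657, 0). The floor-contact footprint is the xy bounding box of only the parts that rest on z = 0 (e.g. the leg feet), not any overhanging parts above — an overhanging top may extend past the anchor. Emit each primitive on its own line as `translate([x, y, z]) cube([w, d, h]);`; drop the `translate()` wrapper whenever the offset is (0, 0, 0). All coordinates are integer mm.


translate([365, 247, 0]) cube([3680, 133, 2610]);
translate([365, 2934, 0]) cube([3680, 133, 2610]);
translate([365, 380, 0]) cube([133, 2554, 2610]);
translate([3912, 380, 0]) cube([133, 2554, 2610]);


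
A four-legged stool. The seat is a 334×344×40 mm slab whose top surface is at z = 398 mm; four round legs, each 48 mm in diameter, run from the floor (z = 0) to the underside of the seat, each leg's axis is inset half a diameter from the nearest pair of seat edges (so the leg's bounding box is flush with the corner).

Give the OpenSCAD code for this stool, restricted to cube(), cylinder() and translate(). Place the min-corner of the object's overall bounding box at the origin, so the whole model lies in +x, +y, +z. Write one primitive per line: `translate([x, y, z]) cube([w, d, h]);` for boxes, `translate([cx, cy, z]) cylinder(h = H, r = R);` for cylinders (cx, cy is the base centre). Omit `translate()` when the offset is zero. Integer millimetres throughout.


translate([0, 0, 358]) cube([334, 344, 40]);
translate([24, 24, 0]) cylinder(h = 358, r = 24);
translate([310, 24, 0]) cylinder(h = 358, r = 24);
translate([24, 320, 0]) cylinder(h = 358, r = 24);
translate([310, 320, 0]) cylinder(h = 358, r = 24);


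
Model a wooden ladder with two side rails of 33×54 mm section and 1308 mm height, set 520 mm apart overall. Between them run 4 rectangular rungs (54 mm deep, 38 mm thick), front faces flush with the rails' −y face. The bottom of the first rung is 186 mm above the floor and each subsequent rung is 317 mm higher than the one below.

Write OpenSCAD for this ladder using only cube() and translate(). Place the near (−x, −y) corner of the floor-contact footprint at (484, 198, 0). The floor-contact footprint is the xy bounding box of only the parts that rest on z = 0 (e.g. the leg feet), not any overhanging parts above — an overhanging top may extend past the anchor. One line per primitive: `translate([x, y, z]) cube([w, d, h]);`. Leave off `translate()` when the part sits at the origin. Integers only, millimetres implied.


translate([484, 198, 0]) cube([33, 54, 1308]);
translate([971, 198, 0]) cube([33, 54, 1308]);
translate([517, 198, 186]) cube([454, 54, 38]);
translate([517, 198, 503]) cube([454, 54, 38]);
translate([517, 198, 820]) cube([454, 54, 38]);
translate([517, 198, 1137]) cube([454, 54, 38]);


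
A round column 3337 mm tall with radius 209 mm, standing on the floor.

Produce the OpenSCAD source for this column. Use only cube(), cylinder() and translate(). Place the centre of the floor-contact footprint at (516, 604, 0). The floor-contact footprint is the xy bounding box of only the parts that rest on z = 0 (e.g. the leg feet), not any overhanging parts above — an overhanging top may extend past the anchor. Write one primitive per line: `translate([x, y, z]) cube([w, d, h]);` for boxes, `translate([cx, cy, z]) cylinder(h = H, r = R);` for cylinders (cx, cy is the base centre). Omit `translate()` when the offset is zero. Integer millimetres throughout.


translate([516, 604, 0]) cylinder(h = 3337, r = 209);


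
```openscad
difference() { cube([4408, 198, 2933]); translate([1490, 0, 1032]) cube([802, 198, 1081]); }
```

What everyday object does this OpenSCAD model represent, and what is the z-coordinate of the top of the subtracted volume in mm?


A wall with a window opening. The window head height is 2113 mm.

A wall with a rectangular opening subtracted — a window. Sill at z = 1032, opening 1081 mm tall, so the head is at 1032 + 1081 = 2113 mm.


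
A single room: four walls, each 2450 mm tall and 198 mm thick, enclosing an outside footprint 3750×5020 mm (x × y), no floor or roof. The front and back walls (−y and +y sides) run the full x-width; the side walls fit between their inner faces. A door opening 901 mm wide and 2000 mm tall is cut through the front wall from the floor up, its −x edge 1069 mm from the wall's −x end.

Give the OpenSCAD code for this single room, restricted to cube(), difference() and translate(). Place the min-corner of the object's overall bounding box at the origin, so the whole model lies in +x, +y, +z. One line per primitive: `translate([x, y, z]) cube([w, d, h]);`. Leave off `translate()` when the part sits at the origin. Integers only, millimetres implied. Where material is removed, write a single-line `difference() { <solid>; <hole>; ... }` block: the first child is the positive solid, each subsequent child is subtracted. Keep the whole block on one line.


difference() { cube([3750, 198, 2450]); translate([1069, 0, 0]) cube([901, 198, 2000]); }
translate([0, 4822, 0]) cube([3750, 198, 2450]);
translate([0, 198, 0]) cube([198, 4624, 2450]);
translate([3552, 198, 0]) cube([198, 4624, 2450]);


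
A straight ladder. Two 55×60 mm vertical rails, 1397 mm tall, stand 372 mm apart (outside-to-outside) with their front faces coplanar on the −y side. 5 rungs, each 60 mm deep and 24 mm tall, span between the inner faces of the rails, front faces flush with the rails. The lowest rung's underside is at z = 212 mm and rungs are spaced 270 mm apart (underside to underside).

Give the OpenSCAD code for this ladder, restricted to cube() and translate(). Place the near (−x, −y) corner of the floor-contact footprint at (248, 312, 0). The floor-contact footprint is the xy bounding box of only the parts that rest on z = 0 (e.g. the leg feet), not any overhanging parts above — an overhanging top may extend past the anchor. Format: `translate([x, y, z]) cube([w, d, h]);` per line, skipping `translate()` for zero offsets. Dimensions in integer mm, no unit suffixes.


translate([248, 312, 0]) cube([55, 60, 1397]);
translate([565, 312, 0]) cube([55, 60, 1397]);
translate([303, 312, 212]) cube([262, 60, 24]);
translate([303, 312, 482]) cube([262, 60, 24]);
translate([303, 312, 752]) cube([262, 60, 24]);
translate([303, 312, 1022]) cube([262, 60, 24]);
translate([303, 312, 1292]) cube([262, 60, 24]);


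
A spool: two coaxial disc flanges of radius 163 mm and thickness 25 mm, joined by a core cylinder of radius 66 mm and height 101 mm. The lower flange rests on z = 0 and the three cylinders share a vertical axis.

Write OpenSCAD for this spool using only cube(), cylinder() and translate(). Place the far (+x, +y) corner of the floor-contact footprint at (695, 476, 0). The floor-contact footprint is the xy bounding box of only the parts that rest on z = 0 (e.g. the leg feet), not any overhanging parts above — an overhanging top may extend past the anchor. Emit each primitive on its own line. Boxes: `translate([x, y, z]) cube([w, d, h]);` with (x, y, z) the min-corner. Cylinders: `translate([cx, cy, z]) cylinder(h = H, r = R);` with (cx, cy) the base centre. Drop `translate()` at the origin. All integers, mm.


translate([532, 313, 0]) cylinder(h = 25, r = 163);
translate([532, 313, 25]) cylinder(h = 101, r = 66);
translate([532, 313, 126]) cylinder(h = 25, r = 163);


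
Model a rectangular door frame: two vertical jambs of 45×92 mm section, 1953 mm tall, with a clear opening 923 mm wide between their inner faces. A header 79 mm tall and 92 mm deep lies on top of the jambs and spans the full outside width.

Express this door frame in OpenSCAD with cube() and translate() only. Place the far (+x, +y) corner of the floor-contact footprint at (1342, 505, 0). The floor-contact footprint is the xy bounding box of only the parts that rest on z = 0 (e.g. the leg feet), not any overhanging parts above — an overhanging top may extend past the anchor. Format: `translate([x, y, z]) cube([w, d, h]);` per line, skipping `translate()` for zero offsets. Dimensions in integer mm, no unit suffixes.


translate([329, 413, 0]) cube([45, 92, 1953]);
translate([1297, 413, 0]) cube([45, 92, 1953]);
translate([329, 413, 1953]) cube([1013, 92, 79]);


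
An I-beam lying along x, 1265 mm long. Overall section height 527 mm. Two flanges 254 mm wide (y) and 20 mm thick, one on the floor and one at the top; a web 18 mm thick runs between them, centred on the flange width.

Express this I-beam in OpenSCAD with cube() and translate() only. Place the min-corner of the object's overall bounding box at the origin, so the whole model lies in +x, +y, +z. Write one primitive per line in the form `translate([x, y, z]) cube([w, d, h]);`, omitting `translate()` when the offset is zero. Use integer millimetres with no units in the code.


cube([1265, 254, 20]);
translate([0, 118, 20]) cube([1265, 18, 487]);
translate([0, 0, 507]) cube([1265, 254, 20]);


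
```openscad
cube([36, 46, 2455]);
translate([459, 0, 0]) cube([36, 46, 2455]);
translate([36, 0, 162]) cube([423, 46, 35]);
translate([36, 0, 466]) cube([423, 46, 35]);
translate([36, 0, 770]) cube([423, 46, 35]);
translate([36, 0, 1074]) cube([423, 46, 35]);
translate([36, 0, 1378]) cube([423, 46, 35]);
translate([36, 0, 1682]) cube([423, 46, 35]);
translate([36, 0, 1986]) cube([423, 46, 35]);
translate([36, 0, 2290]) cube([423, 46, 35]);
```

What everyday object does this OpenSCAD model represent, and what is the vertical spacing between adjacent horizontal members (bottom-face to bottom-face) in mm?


A ladder. The rung spacing is 304 mm.

Two tall 36×46 posts with 8 short bars between them — a ladder. Adjacent rungs sit at z = 162 and z = 466, so the spacing is 466 − 162 = 304 mm.


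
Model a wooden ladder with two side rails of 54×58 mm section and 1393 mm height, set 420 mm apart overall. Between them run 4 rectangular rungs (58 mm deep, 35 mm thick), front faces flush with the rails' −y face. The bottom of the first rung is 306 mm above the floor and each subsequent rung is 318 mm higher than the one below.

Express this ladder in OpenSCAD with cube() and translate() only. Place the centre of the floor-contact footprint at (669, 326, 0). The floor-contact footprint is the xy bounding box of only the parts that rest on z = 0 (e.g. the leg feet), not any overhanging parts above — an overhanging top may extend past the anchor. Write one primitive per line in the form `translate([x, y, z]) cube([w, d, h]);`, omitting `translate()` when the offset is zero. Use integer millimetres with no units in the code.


translate([459, 297, 0]) cube([54, 58, 1393]);
translate([825, 297, 0]) cube([54, 58, 1393]);
translate([513, 297, 306]) cube([312, 58, 35]);
translate([513, 297, 624]) cube([312, 58, 35]);
translate([513, 297, 942]) cube([312, 58, 35]);
translate([513, 297, 1260]) cube([312, 58, 35]);


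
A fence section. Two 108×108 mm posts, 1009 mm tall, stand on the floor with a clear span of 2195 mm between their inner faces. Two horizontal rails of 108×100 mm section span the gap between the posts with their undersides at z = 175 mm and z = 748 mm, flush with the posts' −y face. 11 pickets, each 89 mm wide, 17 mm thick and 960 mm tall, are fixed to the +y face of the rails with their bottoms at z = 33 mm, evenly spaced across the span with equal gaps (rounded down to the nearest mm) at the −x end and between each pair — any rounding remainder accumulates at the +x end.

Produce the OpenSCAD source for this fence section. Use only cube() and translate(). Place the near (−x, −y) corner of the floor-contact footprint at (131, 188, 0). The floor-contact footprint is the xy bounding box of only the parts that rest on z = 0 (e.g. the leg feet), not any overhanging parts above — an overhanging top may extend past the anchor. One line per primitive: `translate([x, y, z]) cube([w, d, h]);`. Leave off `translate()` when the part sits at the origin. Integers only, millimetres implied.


translate([131, 188, 0]) cube([108, 108, 1009]);
translate([2434, 188, 0]) cube([108, 108, 1009]);
translate([239, 188, 175]) cube([2195, 108, 100]);
translate([239, 188, 748]) cube([2195, 108, 100]);
translate([340, 296, 33]) cube([89, 17, 960]);
translate([530, 296, 33]) cube([89, 17, 960]);
translate([720, 296, 33]) cube([89, 17, 960]);
translate([910, 296, 33]) cube([89, 17, 960]);
translate([1100, 296, 33]) cube([89, 17, 960]);
translate([1290, 296, 33]) cube([89, 17, 960]);
translate([1480, 296, 33]) cube([89, 17, 960]);
translate([1670, 296, 33]) cube([89, 17, 960]);
translate([1860, 296, 33]) cube([89, 17, 960]);
translate([2050, 296, 33]) cube([89, 17, 960]);
translate([2240, 296, 33]) cube([89, 17, 960]);


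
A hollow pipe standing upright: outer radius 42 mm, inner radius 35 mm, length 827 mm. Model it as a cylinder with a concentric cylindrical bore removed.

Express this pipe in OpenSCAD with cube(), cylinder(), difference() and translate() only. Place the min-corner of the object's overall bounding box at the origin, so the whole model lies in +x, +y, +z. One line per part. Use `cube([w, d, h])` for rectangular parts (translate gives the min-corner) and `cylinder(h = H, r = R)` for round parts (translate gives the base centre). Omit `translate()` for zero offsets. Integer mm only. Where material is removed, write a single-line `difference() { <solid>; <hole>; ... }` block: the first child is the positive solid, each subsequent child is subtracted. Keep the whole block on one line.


difference() { translate([42, 42, 0]) cylinder(h = 827, r = 42); translate([42, 42, 0]) cylinder(h = 827, r = 35); }


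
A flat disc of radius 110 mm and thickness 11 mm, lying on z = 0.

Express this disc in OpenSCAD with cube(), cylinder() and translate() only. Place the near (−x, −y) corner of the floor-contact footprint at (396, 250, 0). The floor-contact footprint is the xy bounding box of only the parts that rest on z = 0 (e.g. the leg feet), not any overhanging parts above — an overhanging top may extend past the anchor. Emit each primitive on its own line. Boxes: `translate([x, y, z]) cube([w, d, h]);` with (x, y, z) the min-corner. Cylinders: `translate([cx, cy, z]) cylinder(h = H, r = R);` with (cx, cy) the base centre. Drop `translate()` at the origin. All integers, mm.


translate([506, 360, 0]) cylinder(h = 11, r = 110);


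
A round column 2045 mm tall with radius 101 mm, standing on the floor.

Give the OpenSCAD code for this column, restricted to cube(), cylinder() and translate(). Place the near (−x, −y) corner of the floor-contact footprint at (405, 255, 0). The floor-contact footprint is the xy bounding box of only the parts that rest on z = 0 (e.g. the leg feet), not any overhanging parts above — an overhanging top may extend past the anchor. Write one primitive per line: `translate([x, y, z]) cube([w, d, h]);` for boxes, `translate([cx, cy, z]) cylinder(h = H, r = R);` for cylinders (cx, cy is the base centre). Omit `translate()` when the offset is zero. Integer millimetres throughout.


translate([506, 356, 0]) cylinder(h = 2045, r = 101);


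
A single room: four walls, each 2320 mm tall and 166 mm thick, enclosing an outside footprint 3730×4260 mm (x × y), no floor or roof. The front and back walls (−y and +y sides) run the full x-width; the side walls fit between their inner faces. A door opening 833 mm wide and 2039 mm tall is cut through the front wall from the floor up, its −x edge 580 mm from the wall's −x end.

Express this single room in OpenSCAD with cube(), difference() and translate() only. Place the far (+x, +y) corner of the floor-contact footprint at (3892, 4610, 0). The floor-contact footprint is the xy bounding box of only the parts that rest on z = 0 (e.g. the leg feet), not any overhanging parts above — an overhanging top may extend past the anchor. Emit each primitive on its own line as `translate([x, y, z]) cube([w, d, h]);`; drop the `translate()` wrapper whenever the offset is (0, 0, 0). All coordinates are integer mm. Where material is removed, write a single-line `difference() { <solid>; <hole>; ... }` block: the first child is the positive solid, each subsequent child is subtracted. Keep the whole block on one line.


difference() { translate([162, 350, 0]) cube([3730, 166, 2320]); translate([742, 350, 0]) cube([833, 166, 2039]); }
translate([162, 4444, 0]) cube([3730, 166, 2320]);
translate([162, 516, 0]) cube([166, 3928, 2320]);
translate([3726, 516, 0]) cube([166, 3928, 2320]);


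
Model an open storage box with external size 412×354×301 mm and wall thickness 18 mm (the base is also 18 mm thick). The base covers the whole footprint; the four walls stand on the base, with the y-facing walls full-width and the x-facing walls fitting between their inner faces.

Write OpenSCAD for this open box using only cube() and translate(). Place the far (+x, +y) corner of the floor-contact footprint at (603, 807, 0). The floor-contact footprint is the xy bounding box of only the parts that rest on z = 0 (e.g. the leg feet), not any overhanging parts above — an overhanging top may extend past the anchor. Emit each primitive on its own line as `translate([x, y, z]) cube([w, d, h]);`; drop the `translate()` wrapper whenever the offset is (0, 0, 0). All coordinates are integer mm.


translate([191, 453, 0]) cube([412, 354, 18]);
translate([191, 453, 18]) cube([412, 18, 283]);
translate([191, 789, 18]) cube([412, 18, 283]);
translate([191, 471, 18]) cube([18, 318, 283]);
translate([585, 471, 18]) cube([18, 318, 283]);


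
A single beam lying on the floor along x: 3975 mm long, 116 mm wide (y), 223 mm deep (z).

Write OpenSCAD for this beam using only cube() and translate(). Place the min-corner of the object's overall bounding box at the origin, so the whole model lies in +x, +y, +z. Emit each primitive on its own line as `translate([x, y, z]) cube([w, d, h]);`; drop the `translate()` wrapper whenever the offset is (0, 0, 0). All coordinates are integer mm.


cube([3975, 116, 223]);
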